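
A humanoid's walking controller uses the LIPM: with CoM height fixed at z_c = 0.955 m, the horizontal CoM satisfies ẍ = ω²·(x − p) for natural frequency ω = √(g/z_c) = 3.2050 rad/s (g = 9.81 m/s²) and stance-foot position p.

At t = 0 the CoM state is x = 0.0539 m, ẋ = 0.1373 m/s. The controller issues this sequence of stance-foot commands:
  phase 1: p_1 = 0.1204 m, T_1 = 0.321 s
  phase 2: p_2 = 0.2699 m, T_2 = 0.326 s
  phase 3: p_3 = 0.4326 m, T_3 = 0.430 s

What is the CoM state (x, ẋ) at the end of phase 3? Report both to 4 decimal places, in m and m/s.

x = -1.1355, ẋ = -4.8407

phase 1: p=0.1204, T=0.321, ωT=1.028805, cosh=1.577577, sinh=1.220143; start (x,ẋ)=(0.053900, 0.137300) → end (x,ẋ)=(0.067761, -0.043451)
phase 2: p=0.2699, T=0.326, ωT=1.044830, cosh=1.597333, sinh=1.245582; start (x,ẋ)=(0.067761, -0.043451) → end (x,ẋ)=(-0.069870, -0.876362)
phase 3: p=0.4326, T=0.430, ωT=1.378150, cosh=2.109800, sinh=1.857755; start (x,ẋ)=(-0.069870, -0.876362) → end (x,ẋ)=(-1.135487, -4.840705)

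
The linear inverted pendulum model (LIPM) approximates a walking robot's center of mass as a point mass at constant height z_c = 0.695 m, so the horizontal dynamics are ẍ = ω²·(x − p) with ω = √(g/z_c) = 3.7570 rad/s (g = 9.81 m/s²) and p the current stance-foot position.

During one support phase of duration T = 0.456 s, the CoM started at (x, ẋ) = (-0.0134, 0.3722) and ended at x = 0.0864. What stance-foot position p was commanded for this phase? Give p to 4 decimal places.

ωT = 3.7570·0.456 = 1.713192; cosh(ωT) = 2.863464, sinh(ωT) = 2.683174
x(T) = p + (x₀−p)·cosh(ωT) + (ẋ₀/ω)·sinh(ωT) ⇒ p·(1 − cosh) = x(T) − x₀·cosh − (ẋ₀/ω)·sinh
numerator   = 0.0864 − (-0.0134)·2.863464 − (0.3722/3.7570)·2.683174 = -0.141047
denominator = 1 − 2.863464 = -1.863464
p = -0.141047 / -1.863464 = 0.0757

p = 0.0757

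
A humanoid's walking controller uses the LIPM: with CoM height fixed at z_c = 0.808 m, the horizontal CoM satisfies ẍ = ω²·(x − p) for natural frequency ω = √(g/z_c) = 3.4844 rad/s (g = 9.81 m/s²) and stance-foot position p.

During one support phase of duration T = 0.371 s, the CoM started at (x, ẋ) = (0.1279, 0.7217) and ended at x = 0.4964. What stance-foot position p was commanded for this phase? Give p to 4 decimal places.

ωT = 3.4844·0.371 = 1.292712; cosh(ωT) = 1.958589, sinh(ωT) = 1.684064
x(T) = p + (x₀−p)·cosh(ωT) + (ẋ₀/ω)·sinh(ωT) ⇒ p·(1 − cosh) = x(T) − x₀·cosh − (ẋ₀/ω)·sinh
numerator   = 0.4964 − (0.1279)·1.958589 − (0.7217/3.4844)·1.684064 = -0.102912
denominator = 1 − 1.958589 = -0.958589
p = -0.102912 / -0.958589 = 0.1074

p = 0.1074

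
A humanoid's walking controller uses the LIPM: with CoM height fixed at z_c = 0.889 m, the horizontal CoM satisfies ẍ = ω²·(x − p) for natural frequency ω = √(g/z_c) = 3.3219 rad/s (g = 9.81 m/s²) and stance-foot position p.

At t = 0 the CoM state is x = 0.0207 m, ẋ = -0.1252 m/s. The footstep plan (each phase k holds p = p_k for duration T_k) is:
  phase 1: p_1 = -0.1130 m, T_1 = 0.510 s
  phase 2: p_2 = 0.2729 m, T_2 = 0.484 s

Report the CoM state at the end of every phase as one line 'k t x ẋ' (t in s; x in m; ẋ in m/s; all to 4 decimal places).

phase 1: p=-0.1130, T=0.510, ωT=1.694169, cosh=2.812937, sinh=2.629185; start (x,ẋ)=(0.020700, -0.125200) → end (x,ẋ)=(0.163998, 0.815541)
phase 2: p=0.2729, T=0.484, ωT=1.607800, cosh=2.596072, sinh=2.395744; start (x,ẋ)=(0.163998, 0.815541) → end (x,ẋ)=(0.578347, 1.250512)

1 0.5100 0.1640 0.8155
2 0.9940 0.5783 1.2505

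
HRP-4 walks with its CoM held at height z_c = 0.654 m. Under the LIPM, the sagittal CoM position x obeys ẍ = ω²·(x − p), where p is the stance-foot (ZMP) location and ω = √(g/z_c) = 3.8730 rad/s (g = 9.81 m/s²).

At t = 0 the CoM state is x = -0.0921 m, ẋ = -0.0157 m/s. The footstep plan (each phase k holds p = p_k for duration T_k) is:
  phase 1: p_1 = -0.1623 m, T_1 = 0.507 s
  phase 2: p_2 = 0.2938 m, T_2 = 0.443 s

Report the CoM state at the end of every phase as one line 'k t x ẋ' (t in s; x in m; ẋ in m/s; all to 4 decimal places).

phase 1: p=-0.1623, T=0.507, ωT=1.963611, cosh=3.632680, sinh=3.492329; start (x,ẋ)=(-0.092100, -0.015700) → end (x,ẋ)=(0.078557, 0.892477)
phase 2: p=0.2938, T=0.443, ωT=1.715739, cosh=2.870307, sinh=2.690476; start (x,ẋ)=(0.078557, 0.892477) → end (x,ẋ)=(0.295969, 0.318809)

1 0.5070 0.0786 0.8925
2 0.9500 0.2960 0.3188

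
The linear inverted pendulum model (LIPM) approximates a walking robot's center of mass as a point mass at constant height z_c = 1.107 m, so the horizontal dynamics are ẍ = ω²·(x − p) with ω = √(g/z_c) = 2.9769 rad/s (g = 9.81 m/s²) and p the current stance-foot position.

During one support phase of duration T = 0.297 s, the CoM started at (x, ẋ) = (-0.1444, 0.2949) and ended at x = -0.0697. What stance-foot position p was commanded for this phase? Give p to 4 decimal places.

p = -0.0850

ωT = 2.9769·0.297 = 0.884139; cosh(ωT) = 1.416985, sinh(ωT) = 1.003915
x(T) = p + (x₀−p)·cosh(ωT) + (ẋ₀/ω)·sinh(ωT) ⇒ p·(1 − cosh) = x(T) − x₀·cosh − (ẋ₀/ω)·sinh
numerator   = -0.0697 − (-0.1444)·1.416985 − (0.2949/2.9769)·1.003915 = 0.035462
denominator = 1 − 1.416985 = -0.416985
p = 0.035462 / -0.416985 = -0.0850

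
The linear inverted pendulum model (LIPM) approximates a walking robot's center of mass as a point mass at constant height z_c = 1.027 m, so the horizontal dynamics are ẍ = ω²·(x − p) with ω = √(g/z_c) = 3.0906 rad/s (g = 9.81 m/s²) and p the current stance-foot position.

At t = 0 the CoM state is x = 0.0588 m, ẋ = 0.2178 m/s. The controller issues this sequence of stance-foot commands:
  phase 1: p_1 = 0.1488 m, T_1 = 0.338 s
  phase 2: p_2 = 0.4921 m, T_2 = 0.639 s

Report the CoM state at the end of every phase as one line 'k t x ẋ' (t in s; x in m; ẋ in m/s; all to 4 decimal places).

phase 1: p=0.1488, T=0.338, ωT=1.044623, cosh=1.597075, sinh=1.245251; start (x,ẋ)=(0.058800, 0.217800) → end (x,ẋ)=(0.092818, 0.001472)
phase 2: p=0.4921, T=0.639, ωT=1.974893, cosh=3.672314, sinh=3.533538; start (x,ẋ)=(0.092818, 0.001472) → end (x,ẋ)=(-0.972506, -4.355053)

1 0.3380 0.0928 0.0015
2 0.9770 -0.9725 -4.3551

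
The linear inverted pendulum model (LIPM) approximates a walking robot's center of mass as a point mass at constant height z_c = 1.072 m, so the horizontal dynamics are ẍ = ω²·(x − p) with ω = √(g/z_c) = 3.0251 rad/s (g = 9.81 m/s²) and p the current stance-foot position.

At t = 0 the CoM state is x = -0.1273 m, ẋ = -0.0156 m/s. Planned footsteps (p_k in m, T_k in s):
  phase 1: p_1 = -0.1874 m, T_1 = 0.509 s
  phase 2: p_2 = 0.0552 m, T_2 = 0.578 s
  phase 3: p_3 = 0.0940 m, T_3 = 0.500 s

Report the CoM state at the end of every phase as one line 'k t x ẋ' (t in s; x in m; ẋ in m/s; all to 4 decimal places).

phase 1: p=-0.1874, T=0.509, ωT=1.539776, cosh=2.438987, sinh=2.224558; start (x,ẋ)=(-0.127300, -0.015600) → end (x,ẋ)=(-0.052289, 0.366395)
phase 2: p=0.0552, T=0.578, ωT=1.748508, cosh=2.960028, sinh=2.785994; start (x,ẋ)=(-0.052289, 0.366395) → end (x,ẋ)=(0.074466, 0.178636)
phase 3: p=0.0940, T=0.500, ωT=1.512550, cosh=2.379318, sinh=2.158971; start (x,ẋ)=(0.074466, 0.178636) → end (x,ẋ)=(0.175013, 0.297454)

1 0.5090 -0.0523 0.3664
2 1.0870 0.0745 0.1786
3 1.5870 0.1750 0.2975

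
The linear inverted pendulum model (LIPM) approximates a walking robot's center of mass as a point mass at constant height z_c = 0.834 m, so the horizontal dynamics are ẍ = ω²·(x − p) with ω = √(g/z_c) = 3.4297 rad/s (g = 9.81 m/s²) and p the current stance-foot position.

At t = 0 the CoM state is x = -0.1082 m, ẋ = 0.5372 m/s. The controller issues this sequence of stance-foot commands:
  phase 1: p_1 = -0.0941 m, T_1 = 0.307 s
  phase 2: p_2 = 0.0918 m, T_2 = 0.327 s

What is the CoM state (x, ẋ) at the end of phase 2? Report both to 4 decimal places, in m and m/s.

x = 0.3934, ẋ = 1.3088

phase 1: p=-0.0941, T=0.307, ωT=1.052918, cosh=1.607460, sinh=1.258542; start (x,ẋ)=(-0.108200, 0.537200) → end (x,ẋ)=(0.080362, 0.802666)
phase 2: p=0.0918, T=0.327, ωT=1.121512, cosh=1.697639, sinh=1.371852; start (x,ẋ)=(0.080362, 0.802666) → end (x,ẋ)=(0.393443, 1.308823)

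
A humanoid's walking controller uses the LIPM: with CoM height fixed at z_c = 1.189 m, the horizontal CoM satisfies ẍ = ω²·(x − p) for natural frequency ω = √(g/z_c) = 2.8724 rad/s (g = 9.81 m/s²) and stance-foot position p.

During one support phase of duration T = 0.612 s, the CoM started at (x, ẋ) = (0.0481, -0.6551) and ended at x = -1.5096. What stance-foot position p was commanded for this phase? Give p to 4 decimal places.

p = 0.5092

ωT = 2.8724·0.612 = 1.757909; cosh(ωT) = 2.986350, sinh(ωT) = 2.813945
x(T) = p + (x₀−p)·cosh(ωT) + (ẋ₀/ω)·sinh(ωT) ⇒ p·(1 − cosh) = x(T) − x₀·cosh − (ẋ₀/ω)·sinh
numerator   = -1.5096 − (0.0481)·2.986350 − (-0.6551/2.8724)·2.813945 = -1.011475
denominator = 1 − 2.986350 = -1.986350
p = -1.011475 / -1.986350 = 0.5092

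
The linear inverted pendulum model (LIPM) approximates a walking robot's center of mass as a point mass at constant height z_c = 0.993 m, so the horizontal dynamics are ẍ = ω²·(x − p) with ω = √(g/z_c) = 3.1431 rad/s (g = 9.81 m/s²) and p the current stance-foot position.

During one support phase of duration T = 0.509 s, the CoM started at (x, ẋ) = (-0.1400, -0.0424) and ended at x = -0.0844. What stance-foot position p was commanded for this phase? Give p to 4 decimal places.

p = -0.1956

ωT = 3.1431·0.509 = 1.599838; cosh(ωT) = 2.577079, sinh(ωT) = 2.375150
x(T) = p + (x₀−p)·cosh(ωT) + (ẋ₀/ω)·sinh(ωT) ⇒ p·(1 − cosh) = x(T) − x₀·cosh − (ẋ₀/ω)·sinh
numerator   = -0.0844 − (-0.1400)·2.577079 − (-0.0424/3.1431)·2.375150 = 0.308432
denominator = 1 − 2.577079 = -1.577079
p = 0.308432 / -1.577079 = -0.1956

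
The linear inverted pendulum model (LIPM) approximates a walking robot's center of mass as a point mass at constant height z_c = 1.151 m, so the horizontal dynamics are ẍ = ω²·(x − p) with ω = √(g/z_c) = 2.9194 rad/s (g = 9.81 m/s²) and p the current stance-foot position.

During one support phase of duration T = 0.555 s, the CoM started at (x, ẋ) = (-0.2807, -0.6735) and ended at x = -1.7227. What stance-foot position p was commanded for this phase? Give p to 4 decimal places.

ωT = 2.9194·0.555 = 1.620267; cosh(ωT) = 2.626143, sinh(ωT) = 2.428297
x(T) = p + (x₀−p)·cosh(ωT) + (ẋ₀/ω)·sinh(ωT) ⇒ p·(1 − cosh) = x(T) − x₀·cosh − (ẋ₀/ω)·sinh
numerator   = -1.7227 − (-0.2807)·2.626143 − (-0.6735/2.9194)·2.428297 = -0.425338
denominator = 1 − 2.626143 = -1.626143
p = -0.425338 / -1.626143 = 0.2616

p = 0.2616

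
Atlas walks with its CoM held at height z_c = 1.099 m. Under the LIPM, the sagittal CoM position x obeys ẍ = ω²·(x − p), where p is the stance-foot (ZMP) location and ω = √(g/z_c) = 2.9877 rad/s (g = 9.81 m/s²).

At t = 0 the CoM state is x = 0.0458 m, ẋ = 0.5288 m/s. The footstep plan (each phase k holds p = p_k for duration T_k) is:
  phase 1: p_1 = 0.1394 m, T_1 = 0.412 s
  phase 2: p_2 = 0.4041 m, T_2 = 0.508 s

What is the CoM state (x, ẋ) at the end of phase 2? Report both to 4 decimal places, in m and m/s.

x = 0.4140, ẋ = 0.2548

phase 1: p=0.1394, T=0.412, ωT=1.230932, cosh=1.858221, sinh=1.566200; start (x,ẋ)=(0.045800, 0.528800) → end (x,ẋ)=(0.242676, 0.544641)
phase 2: p=0.4041, T=0.508, ωT=1.517752, cosh=2.390580, sinh=2.171376; start (x,ẋ)=(0.242676, 0.544641) → end (x,ẋ)=(0.414033, 0.254783)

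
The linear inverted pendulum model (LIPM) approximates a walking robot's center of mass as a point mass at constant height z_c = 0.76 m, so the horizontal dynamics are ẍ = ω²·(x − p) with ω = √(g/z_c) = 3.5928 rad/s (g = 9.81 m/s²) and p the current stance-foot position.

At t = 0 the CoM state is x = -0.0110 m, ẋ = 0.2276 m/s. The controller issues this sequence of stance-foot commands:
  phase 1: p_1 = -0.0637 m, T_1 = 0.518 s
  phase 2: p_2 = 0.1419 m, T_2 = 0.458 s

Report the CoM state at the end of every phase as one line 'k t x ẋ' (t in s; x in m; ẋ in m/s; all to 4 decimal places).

1 0.5180 0.3086 1.3436
2 0.9760 1.5232 5.1064

phase 1: p=-0.0637, T=0.518, ωT=1.861070, cosh=3.293061, sinh=3.137555; start (x,ẋ)=(-0.011000, 0.227600) → end (x,ẋ)=(0.308605, 1.343567)
phase 2: p=0.1419, T=0.458, ωT=1.645502, cosh=2.688265, sinh=2.495349; start (x,ẋ)=(0.308605, 1.343567) → end (x,ẋ)=(1.523211, 5.106423)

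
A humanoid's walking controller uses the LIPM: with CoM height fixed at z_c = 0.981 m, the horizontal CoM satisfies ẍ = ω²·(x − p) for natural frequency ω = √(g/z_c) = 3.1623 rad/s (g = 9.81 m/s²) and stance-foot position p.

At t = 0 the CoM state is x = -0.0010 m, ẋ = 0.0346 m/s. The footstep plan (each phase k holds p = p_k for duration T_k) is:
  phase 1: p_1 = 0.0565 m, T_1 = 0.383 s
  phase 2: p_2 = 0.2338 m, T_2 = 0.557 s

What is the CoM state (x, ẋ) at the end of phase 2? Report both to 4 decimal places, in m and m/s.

x = -0.7541, ẋ = -3.0166

phase 1: p=0.0565, T=0.383, ωT=1.211161, cosh=1.827616, sinh=1.529764; start (x,ẋ)=(-0.001000, 0.034600) → end (x,ẋ)=(-0.031850, -0.214925)
phase 2: p=0.2338, T=0.557, ωT=1.761401, cosh=2.996195, sinh=2.824391; start (x,ẋ)=(-0.031850, -0.214925) → end (x,ẋ)=(-0.754099, -3.016631)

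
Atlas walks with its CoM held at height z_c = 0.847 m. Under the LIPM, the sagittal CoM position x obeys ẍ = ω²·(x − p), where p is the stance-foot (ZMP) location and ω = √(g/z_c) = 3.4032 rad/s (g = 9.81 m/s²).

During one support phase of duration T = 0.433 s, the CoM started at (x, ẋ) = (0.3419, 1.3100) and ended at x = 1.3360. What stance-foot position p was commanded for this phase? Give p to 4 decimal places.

p = 0.1892

ωT = 3.4032·0.433 = 1.473586; cosh(ωT) = 2.296980, sinh(ωT) = 2.067878
x(T) = p + (x₀−p)·cosh(ωT) + (ẋ₀/ω)·sinh(ωT) ⇒ p·(1 − cosh) = x(T) − x₀·cosh − (ẋ₀/ω)·sinh
numerator   = 1.3360 − (0.3419)·2.296980 − (1.3100/3.4032)·2.067878 = -0.245329
denominator = 1 − 2.296980 = -1.296980
p = -0.245329 / -1.296980 = 0.1892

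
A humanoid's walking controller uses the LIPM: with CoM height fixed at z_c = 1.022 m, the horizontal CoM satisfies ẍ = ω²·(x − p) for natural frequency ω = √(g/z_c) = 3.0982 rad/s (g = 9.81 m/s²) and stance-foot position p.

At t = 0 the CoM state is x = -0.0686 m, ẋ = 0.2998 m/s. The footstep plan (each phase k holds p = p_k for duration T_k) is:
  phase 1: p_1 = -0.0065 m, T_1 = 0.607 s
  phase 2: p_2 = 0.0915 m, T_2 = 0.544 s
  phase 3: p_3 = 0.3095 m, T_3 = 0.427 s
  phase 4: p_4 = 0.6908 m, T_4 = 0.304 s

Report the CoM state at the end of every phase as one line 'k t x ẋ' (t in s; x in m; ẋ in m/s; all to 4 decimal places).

phase 1: p=-0.0065, T=0.607, ωT=1.880607, cosh=3.354992, sinh=3.202495; start (x,ẋ)=(-0.068600, 0.299800) → end (x,ẋ)=(0.095047, 0.389672)
phase 2: p=0.0915, T=0.544, ωT=1.685421, cosh=2.790043, sinh=2.604677; start (x,ẋ)=(0.095047, 0.389672) → end (x,ẋ)=(0.428997, 1.115828)
phase 3: p=0.3095, T=0.427, ωT=1.322931, cosh=2.010382, sinh=1.744029; start (x,ẋ)=(0.428997, 1.115828) → end (x,ẋ)=(1.177852, 2.888923)
phase 4: p=0.6908, T=0.304, ωT=0.941853, cosh=1.477317, sinh=1.087412; start (x,ẋ)=(1.177852, 2.888923) → end (x,ẋ)=(2.424290, 5.908744)

1 0.6070 0.0950 0.3897
2 1.1510 0.4290 1.1158
3 1.5780 1.1779 2.8889
4 1.8820 2.4243 5.9087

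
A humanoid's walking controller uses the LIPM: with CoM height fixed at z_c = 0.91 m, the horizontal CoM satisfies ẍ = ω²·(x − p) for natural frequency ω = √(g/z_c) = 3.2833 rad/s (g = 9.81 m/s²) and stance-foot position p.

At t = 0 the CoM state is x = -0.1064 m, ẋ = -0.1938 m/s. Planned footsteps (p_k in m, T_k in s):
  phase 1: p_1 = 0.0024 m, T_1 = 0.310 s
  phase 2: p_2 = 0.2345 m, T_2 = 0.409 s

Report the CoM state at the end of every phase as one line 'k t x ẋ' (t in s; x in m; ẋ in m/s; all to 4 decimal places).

1 0.3100 -0.2388 -0.7329
2 0.7190 -1.1320 -4.2721

phase 1: p=0.0024, T=0.310, ωT=1.017823, cosh=1.564272, sinh=1.202892; start (x,ẋ)=(-0.106400, -0.193800) → end (x,ẋ)=(-0.238795, -0.732857)
phase 2: p=0.2345, T=0.409, ωT=1.342870, cosh=2.045557, sinh=1.784462; start (x,ẋ)=(-0.238795, -0.732857) → end (x,ẋ)=(-1.131956, -4.272097)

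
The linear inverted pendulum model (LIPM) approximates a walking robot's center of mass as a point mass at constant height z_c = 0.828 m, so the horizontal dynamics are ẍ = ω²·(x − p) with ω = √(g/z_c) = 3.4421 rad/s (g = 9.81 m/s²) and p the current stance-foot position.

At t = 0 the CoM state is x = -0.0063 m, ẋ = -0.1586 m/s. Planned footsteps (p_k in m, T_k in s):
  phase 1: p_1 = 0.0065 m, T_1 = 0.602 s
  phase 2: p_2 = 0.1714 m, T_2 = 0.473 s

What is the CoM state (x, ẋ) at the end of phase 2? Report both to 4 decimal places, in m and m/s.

x = -1.4554, ẋ = -5.4910

phase 1: p=0.0065, T=0.602, ωT=2.072144, cosh=4.033875, sinh=3.907959; start (x,ẋ)=(-0.006300, -0.158600) → end (x,ẋ)=(-0.225199, -0.811953)
phase 2: p=0.1714, T=0.473, ωT=1.628113, cosh=2.645277, sinh=2.448977; start (x,ẋ)=(-0.225199, -0.811953) → end (x,ẋ)=(-1.455400, -5.491019)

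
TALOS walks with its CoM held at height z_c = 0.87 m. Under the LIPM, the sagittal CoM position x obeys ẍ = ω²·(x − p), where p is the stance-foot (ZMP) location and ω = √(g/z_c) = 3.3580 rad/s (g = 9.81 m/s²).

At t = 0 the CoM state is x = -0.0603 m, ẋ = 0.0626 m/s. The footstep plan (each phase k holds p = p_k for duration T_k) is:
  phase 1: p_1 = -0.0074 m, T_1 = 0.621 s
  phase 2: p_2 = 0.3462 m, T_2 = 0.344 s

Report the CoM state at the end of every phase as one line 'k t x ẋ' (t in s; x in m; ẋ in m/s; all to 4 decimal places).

1 0.6210 -0.1497 -0.4479
2 0.9650 -0.7097 -3.1623

phase 1: p=-0.0074, T=0.621, ωT=2.085318, cosh=4.085709, sinh=3.961441; start (x,ẋ)=(-0.060300, 0.062600) → end (x,ẋ)=(-0.149685, -0.447938)
phase 2: p=0.3462, T=0.344, ωT=1.155152, cosh=1.744758, sinh=1.429748; start (x,ẋ)=(-0.149685, -0.447938) → end (x,ẋ)=(-0.709719, -3.162332)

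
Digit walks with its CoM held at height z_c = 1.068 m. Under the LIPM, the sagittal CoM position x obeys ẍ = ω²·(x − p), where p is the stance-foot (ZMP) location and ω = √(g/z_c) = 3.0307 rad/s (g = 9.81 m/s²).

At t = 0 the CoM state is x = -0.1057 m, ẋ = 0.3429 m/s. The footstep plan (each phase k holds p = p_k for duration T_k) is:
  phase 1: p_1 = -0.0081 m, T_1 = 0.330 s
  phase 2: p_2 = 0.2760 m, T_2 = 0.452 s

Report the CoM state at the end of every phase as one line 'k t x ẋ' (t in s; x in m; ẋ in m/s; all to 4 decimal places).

phase 1: p=-0.0081, T=0.330, ωT=1.000131, cosh=1.543235, sinh=1.175403; start (x,ẋ)=(-0.105700, 0.342900) → end (x,ẋ)=(-0.025732, 0.181495)
phase 2: p=0.2760, T=0.452, ωT=1.369876, cosh=2.094501, sinh=1.840363; start (x,ẋ)=(-0.025732, 0.181495) → end (x,ẋ)=(-0.245767, -1.302795)

1 0.3300 -0.0257 0.1815
2 0.7820 -0.2458 -1.3028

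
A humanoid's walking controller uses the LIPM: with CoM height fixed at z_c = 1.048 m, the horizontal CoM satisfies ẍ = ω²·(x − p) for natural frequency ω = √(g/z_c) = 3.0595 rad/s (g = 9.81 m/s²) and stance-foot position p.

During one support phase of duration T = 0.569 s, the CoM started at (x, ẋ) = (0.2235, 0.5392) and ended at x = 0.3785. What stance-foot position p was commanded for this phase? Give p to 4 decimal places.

ωT = 3.0595·0.569 = 1.740855; cosh(ωT) = 2.938795, sinh(ωT) = 2.763425
x(T) = p + (x₀−p)·cosh(ωT) + (ẋ₀/ω)·sinh(ωT) ⇒ p·(1 − cosh) = x(T) − x₀·cosh − (ẋ₀/ω)·sinh
numerator   = 0.3785 − (0.2235)·2.938795 − (0.5392/3.0595)·2.763425 = -0.765341
denominator = 1 − 2.938795 = -1.938795
p = -0.765341 / -1.938795 = 0.3948

p = 0.3948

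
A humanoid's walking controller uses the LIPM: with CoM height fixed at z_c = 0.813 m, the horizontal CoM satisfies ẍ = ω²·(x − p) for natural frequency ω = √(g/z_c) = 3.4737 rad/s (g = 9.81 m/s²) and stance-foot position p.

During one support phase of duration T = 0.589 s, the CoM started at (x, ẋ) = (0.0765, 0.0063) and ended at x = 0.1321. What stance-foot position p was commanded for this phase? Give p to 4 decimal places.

p = 0.0599

ωT = 3.4737·0.589 = 2.046009; cosh(ωT) = 3.933107, sinh(ωT) = 3.803857
x(T) = p + (x₀−p)·cosh(ωT) + (ẋ₀/ω)·sinh(ωT) ⇒ p·(1 − cosh) = x(T) − x₀·cosh − (ẋ₀/ω)·sinh
numerator   = 0.1321 − (0.0765)·3.933107 − (0.0063/3.4737)·3.803857 = -0.175681
denominator = 1 − 3.933107 = -2.933107
p = -0.175681 / -2.933107 = 0.0599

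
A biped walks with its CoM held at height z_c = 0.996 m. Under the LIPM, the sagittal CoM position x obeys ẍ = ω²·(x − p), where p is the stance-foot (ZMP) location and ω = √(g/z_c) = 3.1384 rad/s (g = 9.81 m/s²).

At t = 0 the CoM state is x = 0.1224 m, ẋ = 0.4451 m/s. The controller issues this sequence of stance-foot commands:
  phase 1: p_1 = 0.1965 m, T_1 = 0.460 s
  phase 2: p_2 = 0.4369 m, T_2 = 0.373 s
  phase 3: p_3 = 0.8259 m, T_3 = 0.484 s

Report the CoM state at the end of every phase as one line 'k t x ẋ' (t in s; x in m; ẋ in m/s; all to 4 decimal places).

phase 1: p=0.1965, T=0.460, ωT=1.443664, cosh=2.236125, sinh=2.000064; start (x,ẋ)=(0.122400, 0.445100) → end (x,ẋ)=(0.314460, 0.530174)
phase 2: p=0.4369, T=0.373, ωT=1.170623, cosh=1.767087, sinh=1.456914; start (x,ẋ)=(0.314460, 0.530174) → end (x,ẋ)=(0.466656, 0.377021)
phase 3: p=0.8259, T=0.484, ωT=1.518986, cosh=2.393262, sinh=2.174328; start (x,ẋ)=(0.466656, 0.377021) → end (x,ẋ)=(0.227340, -1.549142)

1 0.4600 0.3145 0.5302
2 0.8330 0.4667 0.3770
3 1.3170 0.2273 -1.5491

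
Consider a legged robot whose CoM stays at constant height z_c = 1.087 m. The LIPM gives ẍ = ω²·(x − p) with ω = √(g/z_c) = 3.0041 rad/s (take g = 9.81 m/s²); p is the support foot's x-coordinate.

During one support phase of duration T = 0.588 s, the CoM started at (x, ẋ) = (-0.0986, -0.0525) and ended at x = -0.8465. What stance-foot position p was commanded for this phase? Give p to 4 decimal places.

p = 0.2487

ωT = 3.0041·0.588 = 1.766411; cosh(ωT) = 3.010382, sinh(ωT) = 2.839437
x(T) = p + (x₀−p)·cosh(ωT) + (ẋ₀/ω)·sinh(ωT) ⇒ p·(1 − cosh) = x(T) − x₀·cosh − (ẋ₀/ω)·sinh
numerator   = -0.8465 − (-0.0986)·3.010382 − (-0.0525/3.0041)·2.839437 = -0.500054
denominator = 1 − 3.010382 = -2.010382
p = -0.500054 / -2.010382 = 0.2487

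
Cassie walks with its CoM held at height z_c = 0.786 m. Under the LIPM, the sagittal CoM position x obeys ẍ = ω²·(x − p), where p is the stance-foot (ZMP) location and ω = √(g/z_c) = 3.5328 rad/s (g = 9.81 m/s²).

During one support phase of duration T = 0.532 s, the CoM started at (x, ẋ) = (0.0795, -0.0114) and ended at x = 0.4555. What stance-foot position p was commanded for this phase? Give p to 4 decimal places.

p = -0.0848

ωT = 3.5328·0.532 = 1.879450; cosh(ωT) = 3.351286, sinh(ωT) = 3.198612
x(T) = p + (x₀−p)·cosh(ωT) + (ẋ₀/ω)·sinh(ωT) ⇒ p·(1 − cosh) = x(T) − x₀·cosh − (ẋ₀/ω)·sinh
numerator   = 0.4555 − (0.0795)·3.351286 − (-0.0114/3.5328)·3.198612 = 0.199394
denominator = 1 − 3.351286 = -2.351286
p = 0.199394 / -2.351286 = -0.0848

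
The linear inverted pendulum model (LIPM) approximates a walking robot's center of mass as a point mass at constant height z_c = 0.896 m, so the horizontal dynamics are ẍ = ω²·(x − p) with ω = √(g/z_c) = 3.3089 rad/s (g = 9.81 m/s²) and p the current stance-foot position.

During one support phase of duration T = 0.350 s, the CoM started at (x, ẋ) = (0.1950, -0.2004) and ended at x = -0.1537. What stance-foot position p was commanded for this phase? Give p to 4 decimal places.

ωT = 3.3089·0.350 = 1.158115; cosh(ωT) = 1.749002, sinh(ωT) = 1.434924
x(T) = p + (x₀−p)·cosh(ωT) + (ẋ₀/ω)·sinh(ωT) ⇒ p·(1 − cosh) = x(T) − x₀·cosh − (ẋ₀/ω)·sinh
numerator   = -0.1537 − (0.1950)·1.749002 − (-0.2004/3.3089)·1.434924 = -0.407851
denominator = 1 − 1.749002 = -0.749002
p = -0.407851 / -0.749002 = 0.5445

p = 0.5445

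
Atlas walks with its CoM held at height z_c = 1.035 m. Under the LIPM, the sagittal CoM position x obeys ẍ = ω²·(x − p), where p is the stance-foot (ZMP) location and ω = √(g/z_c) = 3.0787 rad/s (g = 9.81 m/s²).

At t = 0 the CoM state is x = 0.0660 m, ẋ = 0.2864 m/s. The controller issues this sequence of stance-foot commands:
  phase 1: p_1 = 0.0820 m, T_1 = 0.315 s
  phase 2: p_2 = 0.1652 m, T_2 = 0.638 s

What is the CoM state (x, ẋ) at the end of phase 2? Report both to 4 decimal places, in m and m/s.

x = 0.5840, ẋ = 1.3433

phase 1: p=0.0820, T=0.315, ωT=0.969790, cosh=1.508277, sinh=1.129115; start (x,ẋ)=(0.066000, 0.286400) → end (x,ẋ)=(0.162905, 0.376351)
phase 2: p=0.1652, T=0.638, ωT=1.964211, cosh=3.634775, sinh=3.494508; start (x,ẋ)=(0.162905, 0.376351) → end (x,ẋ)=(0.584039, 1.343260)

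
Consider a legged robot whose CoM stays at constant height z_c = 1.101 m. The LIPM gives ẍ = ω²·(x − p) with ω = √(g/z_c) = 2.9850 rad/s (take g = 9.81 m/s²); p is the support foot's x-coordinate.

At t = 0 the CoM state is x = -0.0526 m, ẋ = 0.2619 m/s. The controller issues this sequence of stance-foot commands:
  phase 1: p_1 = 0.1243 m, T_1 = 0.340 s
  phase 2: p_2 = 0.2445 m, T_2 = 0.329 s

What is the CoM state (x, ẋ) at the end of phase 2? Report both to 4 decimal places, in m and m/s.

phase 1: p=0.1243, T=0.340, ωT=1.014900, cosh=1.560763, sinh=1.198324; start (x,ẋ)=(-0.052600, 0.261900) → end (x,ẋ)=(-0.046660, -0.224007)
phase 2: p=0.2445, T=0.329, ωT=0.982065, cosh=1.522250, sinh=1.147714; start (x,ẋ)=(-0.046660, -0.224007) → end (x,ẋ)=(-0.284847, -1.338486)

x = -0.2848, ẋ = -1.3385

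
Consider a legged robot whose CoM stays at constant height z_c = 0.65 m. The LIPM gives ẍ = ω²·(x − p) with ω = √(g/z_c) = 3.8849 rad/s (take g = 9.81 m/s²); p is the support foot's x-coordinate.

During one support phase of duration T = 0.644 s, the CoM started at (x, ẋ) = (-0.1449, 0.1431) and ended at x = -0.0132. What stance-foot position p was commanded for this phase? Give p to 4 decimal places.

ωT = 3.8849·0.644 = 2.501876; cosh(ωT) = 6.143648, sinh(ωT) = 6.061717
x(T) = p + (x₀−p)·cosh(ωT) + (ẋ₀/ω)·sinh(ωT) ⇒ p·(1 − cosh) = x(T) − x₀·cosh − (ẋ₀/ω)·sinh
numerator   = -0.0132 − (-0.1449)·6.143648 − (0.1431/3.8849)·6.061717 = 0.653732
denominator = 1 − 6.143648 = -5.143648
p = 0.653732 / -5.143648 = -0.1271

p = -0.1271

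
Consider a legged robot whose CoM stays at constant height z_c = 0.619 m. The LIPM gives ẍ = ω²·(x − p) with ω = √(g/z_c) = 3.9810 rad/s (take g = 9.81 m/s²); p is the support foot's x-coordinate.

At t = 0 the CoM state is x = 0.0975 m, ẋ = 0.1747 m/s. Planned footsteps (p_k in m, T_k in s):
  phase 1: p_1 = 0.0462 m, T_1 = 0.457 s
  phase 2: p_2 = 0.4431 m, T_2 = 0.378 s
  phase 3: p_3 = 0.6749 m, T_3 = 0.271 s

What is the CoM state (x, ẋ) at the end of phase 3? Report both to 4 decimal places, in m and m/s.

x = 1.5390, ẋ = 3.8728

phase 1: p=0.0462, T=0.457, ωT=1.819317, cosh=3.164890, sinh=3.002754; start (x,ẋ)=(0.097500, 0.174700) → end (x,ẋ)=(0.340330, 1.166145)
phase 2: p=0.4431, T=0.378, ωT=1.504818, cosh=2.362696, sinh=2.140638; start (x,ẋ)=(0.340330, 1.166145) → end (x,ẋ)=(0.827338, 1.879452)
phase 3: p=0.6749, T=0.271, ωT=1.078851, cosh=1.640642, sinh=1.300656; start (x,ẋ)=(0.827338, 1.879452) → end (x,ẋ)=(1.539043, 3.872818)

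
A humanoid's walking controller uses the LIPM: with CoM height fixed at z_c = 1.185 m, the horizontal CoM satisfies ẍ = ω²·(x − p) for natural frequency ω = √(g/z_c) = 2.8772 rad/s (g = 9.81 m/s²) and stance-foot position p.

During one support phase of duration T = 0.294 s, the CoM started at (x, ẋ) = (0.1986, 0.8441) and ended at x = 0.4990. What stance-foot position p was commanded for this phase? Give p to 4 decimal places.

ωT = 2.8772·0.294 = 0.845897; cosh(ωT) = 1.379619, sinh(ωT) = 0.950447
x(T) = p + (x₀−p)·cosh(ωT) + (ẋ₀/ω)·sinh(ωT) ⇒ p·(1 − cosh) = x(T) − x₀·cosh − (ẋ₀/ω)·sinh
numerator   = 0.4990 − (0.1986)·1.379619 − (0.8441/2.8772)·0.950447 = -0.053830
denominator = 1 − 1.379619 = -0.379619
p = -0.053830 / -0.379619 = 0.1418

p = 0.1418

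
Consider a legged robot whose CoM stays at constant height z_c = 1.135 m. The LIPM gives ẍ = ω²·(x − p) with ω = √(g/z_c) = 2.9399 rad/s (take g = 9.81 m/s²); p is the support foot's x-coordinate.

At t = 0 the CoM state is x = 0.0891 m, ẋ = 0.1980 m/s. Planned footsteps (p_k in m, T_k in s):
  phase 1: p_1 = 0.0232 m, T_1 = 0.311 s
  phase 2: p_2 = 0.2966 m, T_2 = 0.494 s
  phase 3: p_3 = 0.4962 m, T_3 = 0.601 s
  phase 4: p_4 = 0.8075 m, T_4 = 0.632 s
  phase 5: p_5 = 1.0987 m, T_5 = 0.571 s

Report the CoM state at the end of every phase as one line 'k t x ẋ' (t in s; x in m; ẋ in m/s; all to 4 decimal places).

1 0.3110 0.1891 0.4896
2 0.8050 0.3907 0.4652
3 1.4060 0.6281 0.5203
4 2.0380 0.7720 0.0589
5 2.6090 0.2446 -2.3207

phase 1: p=0.0232, T=0.311, ωT=0.914309, cosh=1.447922, sinh=1.047128; start (x,ẋ)=(0.089100, 0.198000) → end (x,ẋ)=(0.189141, 0.489559)
phase 2: p=0.2966, T=0.494, ωT=1.452311, cosh=2.253503, sinh=2.019474; start (x,ẋ)=(0.189141, 0.489559) → end (x,ẋ)=(0.390729, 0.465234)
phase 3: p=0.4962, T=0.601, ωT=1.766880, cosh=3.011715, sinh=2.840849; start (x,ẋ)=(0.390729, 0.465234) → end (x,ẋ)=(0.628110, 0.520277)
phase 4: p=0.8075, T=0.632, ωT=1.858017, cosh=3.283496, sinh=3.127514; start (x,ẋ)=(0.628110, 0.520277) → end (x,ẋ)=(0.771954, 0.058914)
phase 5: p=1.0987, T=0.571, ωT=1.678683, cosh=2.772557, sinh=2.585937; start (x,ẋ)=(0.771954, 0.058914) → end (x,ẋ)=(0.244598, -2.320711)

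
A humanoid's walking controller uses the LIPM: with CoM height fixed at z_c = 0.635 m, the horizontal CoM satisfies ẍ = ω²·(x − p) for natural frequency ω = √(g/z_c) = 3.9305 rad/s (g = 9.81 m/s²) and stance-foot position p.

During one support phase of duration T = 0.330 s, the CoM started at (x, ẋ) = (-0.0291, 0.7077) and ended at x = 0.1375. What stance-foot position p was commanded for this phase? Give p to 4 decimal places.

ωT = 3.9305·0.330 = 1.297065; cosh(ωT) = 1.965938, sinh(ωT) = 1.692605
x(T) = p + (x₀−p)·cosh(ωT) + (ẋ₀/ω)·sinh(ωT) ⇒ p·(1 − cosh) = x(T) − x₀·cosh − (ẋ₀/ω)·sinh
numerator   = 0.1375 − (-0.0291)·1.965938 − (0.7077/3.9305)·1.692605 = -0.110051
denominator = 1 − 1.965938 = -0.965938
p = -0.110051 / -0.965938 = 0.1139

p = 0.1139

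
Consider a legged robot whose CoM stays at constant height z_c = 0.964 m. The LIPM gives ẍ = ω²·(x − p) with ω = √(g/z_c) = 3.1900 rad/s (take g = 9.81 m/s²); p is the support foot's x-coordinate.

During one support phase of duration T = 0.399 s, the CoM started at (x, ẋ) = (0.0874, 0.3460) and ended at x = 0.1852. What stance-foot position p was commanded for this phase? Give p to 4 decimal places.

ωT = 3.1900·0.399 = 1.272810; cosh(ωT) = 1.925458, sinh(ωT) = 1.645415
x(T) = p + (x₀−p)·cosh(ωT) + (ẋ₀/ω)·sinh(ωT) ⇒ p·(1 − cosh) = x(T) − x₀·cosh − (ẋ₀/ω)·sinh
numerator   = 0.1852 − (0.0874)·1.925458 − (0.3460/3.1900)·1.645415 = -0.161553
denominator = 1 − 1.925458 = -0.925458
p = -0.161553 / -0.925458 = 0.1746

p = 0.1746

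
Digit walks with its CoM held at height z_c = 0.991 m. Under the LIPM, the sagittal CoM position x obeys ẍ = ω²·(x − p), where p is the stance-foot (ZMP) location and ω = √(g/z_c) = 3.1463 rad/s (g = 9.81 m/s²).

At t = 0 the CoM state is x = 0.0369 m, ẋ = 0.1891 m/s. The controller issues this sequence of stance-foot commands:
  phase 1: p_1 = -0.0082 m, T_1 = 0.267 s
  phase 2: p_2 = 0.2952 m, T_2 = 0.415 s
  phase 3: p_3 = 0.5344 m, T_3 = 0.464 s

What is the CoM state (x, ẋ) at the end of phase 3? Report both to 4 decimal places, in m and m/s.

phase 1: p=-0.0082, T=0.267, ωT=0.840062, cosh=1.374097, sinh=0.942414; start (x,ẋ)=(0.036900, 0.189100) → end (x,ẋ)=(0.110413, 0.393569)
phase 2: p=0.2952, T=0.415, ωT=1.305714, cosh=1.980652, sinh=1.709673; start (x,ẋ)=(0.110413, 0.393569) → end (x,ẋ)=(0.143063, -0.214473)
phase 3: p=0.5344, T=0.464, ωT=1.459883, cosh=2.268860, sinh=2.036597; start (x,ẋ)=(0.143063, -0.214473) → end (x,ẋ)=(-0.492317, -2.994196)

x = -0.4923, ẋ = -2.9942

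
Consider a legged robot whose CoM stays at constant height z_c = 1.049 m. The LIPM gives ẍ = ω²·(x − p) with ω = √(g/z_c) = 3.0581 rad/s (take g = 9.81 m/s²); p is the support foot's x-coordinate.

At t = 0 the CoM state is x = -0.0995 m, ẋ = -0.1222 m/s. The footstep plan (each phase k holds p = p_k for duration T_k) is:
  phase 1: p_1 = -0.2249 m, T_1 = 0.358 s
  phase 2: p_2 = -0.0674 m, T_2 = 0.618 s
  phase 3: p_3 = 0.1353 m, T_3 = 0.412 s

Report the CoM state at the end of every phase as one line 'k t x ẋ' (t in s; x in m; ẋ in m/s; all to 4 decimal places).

phase 1: p=-0.2249, T=0.358, ωT=1.094800, cosh=1.661595, sinh=1.326989; start (x,ẋ)=(-0.099500, -0.122200) → end (x,ẋ)=(-0.069562, 0.305834)
phase 2: p=-0.0674, T=0.618, ωT=1.889906, cosh=3.384916, sinh=3.233830; start (x,ẋ)=(-0.069562, 0.305834) → end (x,ẋ)=(0.248692, 1.013846)
phase 3: p=0.1353, T=0.412, ωT=1.259937, cosh=1.904436, sinh=1.620764; start (x,ẋ)=(0.248692, 1.013846) → end (x,ẋ)=(0.888576, 2.492825)

1 0.3580 -0.0696 0.3058
2 0.9760 0.2487 1.0138
3 1.3880 0.8886 2.4928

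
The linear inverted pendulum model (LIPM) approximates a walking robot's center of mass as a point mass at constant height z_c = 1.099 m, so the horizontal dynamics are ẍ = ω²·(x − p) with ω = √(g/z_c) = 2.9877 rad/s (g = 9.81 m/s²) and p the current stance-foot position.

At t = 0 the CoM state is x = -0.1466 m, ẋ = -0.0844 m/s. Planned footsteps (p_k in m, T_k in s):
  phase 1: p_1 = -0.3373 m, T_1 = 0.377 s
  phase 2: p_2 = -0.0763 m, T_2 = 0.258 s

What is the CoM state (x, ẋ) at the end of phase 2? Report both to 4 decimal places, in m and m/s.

x = 0.1392, ẋ = 0.9065

phase 1: p=-0.3373, T=0.377, ωT=1.126363, cosh=1.704314, sinh=1.380104; start (x,ẋ)=(-0.146600, -0.084400) → end (x,ẋ)=(-0.051274, 0.642476)
phase 2: p=-0.0763, T=0.258, ωT=0.770827, cosh=1.312091, sinh=0.849461; start (x,ẋ)=(-0.051274, 0.642476) → end (x,ẋ)=(0.139205, 0.906501)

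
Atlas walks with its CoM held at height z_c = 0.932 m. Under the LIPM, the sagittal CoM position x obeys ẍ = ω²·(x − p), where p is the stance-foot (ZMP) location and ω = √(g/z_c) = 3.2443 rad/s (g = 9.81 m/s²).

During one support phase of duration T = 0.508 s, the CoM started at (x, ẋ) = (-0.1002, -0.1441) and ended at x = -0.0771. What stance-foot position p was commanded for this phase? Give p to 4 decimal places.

p = -0.1794

ωT = 3.2443·0.508 = 1.648104; cosh(ωT) = 2.694767, sinh(ωT) = 2.502352
x(T) = p + (x₀−p)·cosh(ωT) + (ẋ₀/ω)·sinh(ωT) ⇒ p·(1 − cosh) = x(T) − x₀·cosh − (ẋ₀/ω)·sinh
numerator   = -0.0771 − (-0.1002)·2.694767 − (-0.1441/3.2443)·2.502352 = 0.304061
denominator = 1 − 2.694767 = -1.694767
p = 0.304061 / -1.694767 = -0.1794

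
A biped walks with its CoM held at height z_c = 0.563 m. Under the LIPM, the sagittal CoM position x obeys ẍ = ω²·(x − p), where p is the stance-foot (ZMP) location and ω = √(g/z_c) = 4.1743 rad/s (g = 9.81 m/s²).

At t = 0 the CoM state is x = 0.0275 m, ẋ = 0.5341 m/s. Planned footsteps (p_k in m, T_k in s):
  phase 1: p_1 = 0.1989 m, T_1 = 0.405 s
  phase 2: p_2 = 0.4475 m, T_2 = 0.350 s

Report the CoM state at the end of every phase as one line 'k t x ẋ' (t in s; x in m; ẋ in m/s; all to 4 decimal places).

phase 1: p=0.1989, T=0.405, ωT=1.690592, cosh=2.803549, sinh=2.619138; start (x,ẋ)=(0.027500, 0.534100) → end (x,ẋ)=(0.053489, -0.376553)
phase 2: p=0.4475, T=0.350, ωT=1.461005, cosh=2.271146, sinh=2.039143; start (x,ẋ)=(0.053489, -0.376553) → end (x,ẋ)=(-0.631301, -4.209022)

1 0.4050 0.0535 -0.3766
2 0.7550 -0.6313 -4.2090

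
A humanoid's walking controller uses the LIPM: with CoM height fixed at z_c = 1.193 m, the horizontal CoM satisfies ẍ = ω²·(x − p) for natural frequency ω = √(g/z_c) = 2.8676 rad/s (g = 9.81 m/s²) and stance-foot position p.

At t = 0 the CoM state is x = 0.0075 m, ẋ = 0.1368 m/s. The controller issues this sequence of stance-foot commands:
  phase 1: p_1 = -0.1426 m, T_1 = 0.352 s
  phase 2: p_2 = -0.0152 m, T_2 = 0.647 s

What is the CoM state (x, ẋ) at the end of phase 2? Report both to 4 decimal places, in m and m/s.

x = 1.3057, ẋ = 3.8281

phase 1: p=-0.1426, T=0.352, ωT=1.009395, cosh=1.554190, sinh=1.189751; start (x,ẋ)=(0.007500, 0.136800) → end (x,ẋ)=(0.147441, 0.724714)
phase 2: p=-0.0152, T=0.647, ωT=1.855337, cosh=3.275127, sinh=3.118727; start (x,ẋ)=(0.147441, 0.724714) → end (x,ẋ)=(1.305651, 3.828075)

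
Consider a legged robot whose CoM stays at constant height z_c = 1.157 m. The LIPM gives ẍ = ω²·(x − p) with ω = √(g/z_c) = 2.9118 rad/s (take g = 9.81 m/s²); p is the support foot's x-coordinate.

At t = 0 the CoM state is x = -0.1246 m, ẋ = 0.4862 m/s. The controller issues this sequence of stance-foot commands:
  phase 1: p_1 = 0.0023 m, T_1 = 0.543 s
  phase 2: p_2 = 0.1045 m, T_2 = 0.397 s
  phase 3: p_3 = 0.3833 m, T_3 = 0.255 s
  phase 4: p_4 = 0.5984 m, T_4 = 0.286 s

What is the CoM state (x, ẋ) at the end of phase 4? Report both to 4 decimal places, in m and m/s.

phase 1: p=0.0023, T=0.543, ωT=1.581107, cosh=2.533041, sinh=2.327294; start (x,ẋ)=(-0.124600, 0.486200) → end (x,ẋ)=(0.069459, 0.371612)
phase 2: p=0.1045, T=0.397, ωT=1.155985, cosh=1.745949, sinh=1.431201; start (x,ẋ)=(0.069459, 0.371612) → end (x,ẋ)=(0.225974, 0.502786)
phase 3: p=0.3833, T=0.255, ωT=0.742509, cosh=1.288560, sinh=0.812641; start (x,ẋ)=(0.225974, 0.502786) → end (x,ẋ)=(0.320896, 0.275597)
phase 4: p=0.5984, T=0.286, ωT=0.832775, cosh=1.367266, sinh=0.932425; start (x,ẋ)=(0.320896, 0.275597) → end (x,ẋ)=(0.307231, -0.376619)

x = 0.3072, ẋ = -0.3766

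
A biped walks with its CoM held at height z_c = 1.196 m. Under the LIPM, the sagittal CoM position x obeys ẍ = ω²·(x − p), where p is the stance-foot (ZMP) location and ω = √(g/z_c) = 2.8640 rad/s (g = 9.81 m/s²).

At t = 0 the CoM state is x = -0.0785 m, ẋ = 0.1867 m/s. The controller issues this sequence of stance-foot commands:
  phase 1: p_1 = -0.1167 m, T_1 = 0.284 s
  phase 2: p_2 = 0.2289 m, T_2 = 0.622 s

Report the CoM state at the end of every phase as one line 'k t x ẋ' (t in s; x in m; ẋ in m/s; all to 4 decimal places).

1 0.2840 -0.0061 0.3511
2 0.9060 -0.1350 -0.8696

phase 1: p=-0.1167, T=0.284, ωT=0.813376, cosh=1.349434, sinh=0.906075; start (x,ẋ)=(-0.078500, 0.186700) → end (x,ẋ)=(-0.006086, 0.351068)
phase 2: p=0.2289, T=0.622, ωT=1.781408, cosh=3.053306, sinh=2.884905; start (x,ẋ)=(-0.006086, 0.351068) → end (x,ẋ)=(-0.134953, -0.869621)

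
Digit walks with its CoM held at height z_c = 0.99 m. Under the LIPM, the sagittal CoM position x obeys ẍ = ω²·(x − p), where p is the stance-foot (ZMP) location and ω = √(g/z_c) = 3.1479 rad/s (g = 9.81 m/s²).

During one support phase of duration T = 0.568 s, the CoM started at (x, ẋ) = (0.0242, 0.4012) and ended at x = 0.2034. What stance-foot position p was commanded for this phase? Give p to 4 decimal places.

p = 0.1164

ωT = 3.1479·0.568 = 1.788007; cosh(ωT) = 3.072411, sinh(ωT) = 2.905118
x(T) = p + (x₀−p)·cosh(ωT) + (ẋ₀/ω)·sinh(ωT) ⇒ p·(1 − cosh) = x(T) − x₀·cosh − (ẋ₀/ω)·sinh
numerator   = 0.2034 − (0.0242)·3.072411 − (0.4012/3.1479)·2.905118 = -0.241210
denominator = 1 − 3.072411 = -2.072411
p = -0.241210 / -2.072411 = 0.1164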